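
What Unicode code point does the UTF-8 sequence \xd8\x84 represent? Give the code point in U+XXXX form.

Leading byte 0xD8 = 11011000 matches 110xxxxx → 2-byte sequence.
Byte 1: 0xD8 = 11011000, payload 11000 (5 bits).
Byte 2: 0x84 = 10000100 (10xxxxxx ✓), payload 000100.
Concatenate: 11000000100 = 0x604 (11 bits → U+0604).

U+0604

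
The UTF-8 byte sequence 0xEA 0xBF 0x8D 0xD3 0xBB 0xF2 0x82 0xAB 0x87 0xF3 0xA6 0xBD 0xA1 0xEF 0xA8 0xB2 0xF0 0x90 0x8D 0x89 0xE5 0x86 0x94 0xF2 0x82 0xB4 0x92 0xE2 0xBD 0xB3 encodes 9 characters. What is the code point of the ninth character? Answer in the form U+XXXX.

Offset 0: leading byte 0xEA = 11101010 → 3-byte char #1 = EA BF 8D.
Offset 3: leading byte 0xD3 = 11010011 → 2-byte char #2 = D3 BB.
Offset 5: leading byte 0xF2 = 11110010 → 4-byte char #3 = F2 82 AB 87.
Offset 9: leading byte 0xF3 = 11110011 → 4-byte char #4 = F3 A6 BD A1.
Offset 13: leading byte 0xEF = 11101111 → 3-byte char #5 = EF A8 B2.
Offset 16: leading byte 0xF0 = 11110000 → 4-byte char #6 = F0 90 8D 89.
Offset 20: leading byte 0xE5 = 11100101 → 3-byte char #7 = E5 86 94.
Offset 23: leading byte 0xF2 = 11110010 → 4-byte char #8 = F2 82 B4 92.
Offset 27: leading byte 0xE2 = 11100010 → 3-byte char #9 = E2 BD B3.
Leading byte 0xE2 = 11100010 matches 1110xxxx → 3-byte sequence.
Byte 1: 0xE2 = 11100010, payload 0010 (4 bits).
Byte 2: 0xBD = 10111101 (10xxxxxx ✓), payload 111101.
Byte 3: 0xB3 = 10110011 (10xxxxxx ✓), payload 110011.
Concatenate: 0010111101110011 = 0x2F73 (16 bits → U+2F73).

U+2F73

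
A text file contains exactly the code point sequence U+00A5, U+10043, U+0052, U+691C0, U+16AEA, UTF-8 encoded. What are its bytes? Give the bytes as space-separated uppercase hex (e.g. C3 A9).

U+00A5: 2-byte form → C2 A5.
U+10043: 4-byte form → F0 90 81 83.
U+0052: 1-byte form → 52.
U+691C0: 4-byte form → F1 A9 87 80.
U+16AEA: 4-byte form → F0 96 AB AA.
Concatenated (15 bytes): C2 A5 F0 90 81 83 52 F1 A9 87 80 F0 96 AB AA.

C2 A5 F0 90 81 83 52 F1 A9 87 80 F0 96 AB AA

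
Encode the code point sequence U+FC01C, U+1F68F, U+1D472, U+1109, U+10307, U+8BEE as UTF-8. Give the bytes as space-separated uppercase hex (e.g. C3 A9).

U+FC01C: 4-byte form → F3 BC 80 9C.
U+1F68F: 4-byte form → F0 9F 9A 8F.
U+1D472: 4-byte form → F0 9D 91 B2.
U+1109: 3-byte form → E1 84 89.
U+10307: 4-byte form → F0 90 8C 87.
U+8BEE: 3-byte form → E8 AF AE.
Concatenated (22 bytes): F3 BC 80 9C F0 9F 9A 8F F0 9D 91 B2 E1 84 89 F0 90 8C 87 E8 AF AE.

F3 BC 80 9C F0 9F 9A 8F F0 9D 91 B2 E1 84 89 F0 90 8C 87 E8 AF AE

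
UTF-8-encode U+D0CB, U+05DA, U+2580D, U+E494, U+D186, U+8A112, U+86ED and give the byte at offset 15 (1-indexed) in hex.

0x86

1-indexed offset 15 is 0-indexed offset 14.
U+D0CB → 3-byte form ED 83 8B at offsets 0–2.
U+05DA → 2-byte form D7 9A at offsets 3–4.
U+2580D → 4-byte form F0 A5 A0 8D at offsets 5–8.
U+E494 → 3-byte form EE 92 94 at offsets 9–11.
U+D186 → 3-byte form ED 86 86 at offsets 12–14.
Offset 14 falls in char 5's range; it's byte 3 of ED 86 86 = 0x86.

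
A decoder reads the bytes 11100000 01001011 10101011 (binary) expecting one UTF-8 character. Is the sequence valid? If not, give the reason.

invalid (non-continuation byte where continuation expected)

Leading byte 0xE0 = 11100000 → 3-byte form.
Byte 2 is 0x4B = 01001011, which is not 10xxxxxx — expected a continuation byte.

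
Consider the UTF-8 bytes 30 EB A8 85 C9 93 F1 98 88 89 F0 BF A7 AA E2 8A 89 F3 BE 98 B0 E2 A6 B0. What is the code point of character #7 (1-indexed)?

Offset 0: leading byte 0x30 = 00110000 → 1-byte char #1 = 30.
Offset 1: leading byte 0xEB = 11101011 → 3-byte char #2 = EB A8 85.
Offset 4: leading byte 0xC9 = 11001001 → 2-byte char #3 = C9 93.
Offset 6: leading byte 0xF1 = 11110001 → 4-byte char #4 = F1 98 88 89.
Offset 10: leading byte 0xF0 = 11110000 → 4-byte char #5 = F0 BF A7 AA.
Offset 14: leading byte 0xE2 = 11100010 → 3-byte char #6 = E2 8A 89.
Offset 17: leading byte 0xF3 = 11110011 → 4-byte char #7 = F3 BE 98 B0.
Leading byte 0xF3 = 11110011 matches 11110xxx → 4-byte sequence.
Byte 1: 0xF3 = 11110011, payload 011 (3 bits).
Byte 2: 0xBE = 10111110 (10xxxxxx ✓), payload 111110.
Byte 3: 0x98 = 10011000 (10xxxxxx ✓), payload 011000.
Byte 4: 0xB0 = 10110000 (10xxxxxx ✓), payload 110000.
Concatenate: 011111110011000110000 = 0xFE630 (21 bits → U+FE630).

U+FE630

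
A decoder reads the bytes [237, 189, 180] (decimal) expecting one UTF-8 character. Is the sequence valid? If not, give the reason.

invalid (encodes a surrogate (U+D800–U+DFFF))

Structurally a 3-byte sequence; payload = 0xDF74.
But 0xDF74 is in U+D800–U+DFFF, the surrogate range. Surrogates are not Unicode scalar values and are forbidden in UTF-8.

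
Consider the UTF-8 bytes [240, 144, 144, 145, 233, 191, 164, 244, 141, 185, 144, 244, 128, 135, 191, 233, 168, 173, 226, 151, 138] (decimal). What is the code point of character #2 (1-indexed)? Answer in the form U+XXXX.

U+9FE4

Offset 0: leading byte 0xF0 = 11110000 → 4-byte char #1 = F0 90 90 91.
Offset 4: leading byte 0xE9 = 11101001 → 3-byte char #2 = E9 BF A4.
Leading byte 0xE9 = 11101001 matches 1110xxxx → 3-byte sequence.
Byte 1: 0xE9 = 11101001, payload 1001 (4 bits).
Byte 2: 0xBF = 10111111 (10xxxxxx ✓), payload 111111.
Byte 3: 0xA4 = 10100100 (10xxxxxx ✓), payload 100100.
Concatenate: 1001111111100100 = 0x9FE4 (16 bits → U+9FE4).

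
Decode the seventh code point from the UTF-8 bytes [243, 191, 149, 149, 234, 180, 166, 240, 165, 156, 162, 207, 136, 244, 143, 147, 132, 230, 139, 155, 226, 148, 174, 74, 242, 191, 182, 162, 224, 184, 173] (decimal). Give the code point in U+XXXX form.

Offset 0: leading byte 0xF3 = 11110011 → 4-byte char #1 = F3 BF 95 95.
Offset 4: leading byte 0xEA = 11101010 → 3-byte char #2 = EA B4 A6.
Offset 7: leading byte 0xF0 = 11110000 → 4-byte char #3 = F0 A5 9C A2.
Offset 11: leading byte 0xCF = 11001111 → 2-byte char #4 = CF 88.
Offset 13: leading byte 0xF4 = 11110100 → 4-byte char #5 = F4 8F 93 84.
Offset 17: leading byte 0xE6 = 11100110 → 3-byte char #6 = E6 8B 9B.
Offset 20: leading byte 0xE2 = 11100010 → 3-byte char #7 = E2 94 AE.
Leading byte 0xE2 = 11100010 matches 1110xxxx → 3-byte sequence.
Byte 1: 0xE2 = 11100010, payload 0010 (4 bits).
Byte 2: 0x94 = 10010100 (10xxxxxx ✓), payload 010100.
Byte 3: 0xAE = 10101110 (10xxxxxx ✓), payload 101110.
Concatenate: 0010010100101110 = 0x252E (16 bits → U+252E).

U+252E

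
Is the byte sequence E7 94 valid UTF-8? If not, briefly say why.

invalid (sequence truncated)

Leading byte 0xE7 = 11100111 → 3-byte form, but only 2 bytes are present.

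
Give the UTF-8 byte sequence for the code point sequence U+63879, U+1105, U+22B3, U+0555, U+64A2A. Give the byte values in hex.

F1 A3 A1 B9 E1 84 85 E2 8A B3 D5 95 F1 A4 A8 AA

U+63879: 4-byte form → F1 A3 A1 B9.
U+1105: 3-byte form → E1 84 85.
U+22B3: 3-byte form → E2 8A B3.
U+0555: 2-byte form → D5 95.
U+64A2A: 4-byte form → F1 A4 A8 AA.
Concatenated (16 bytes): F1 A3 A1 B9 E1 84 85 E2 8A B3 D5 95 F1 A4 A8 AA.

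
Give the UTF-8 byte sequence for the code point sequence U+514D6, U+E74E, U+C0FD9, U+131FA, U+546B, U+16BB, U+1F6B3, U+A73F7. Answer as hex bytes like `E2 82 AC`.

U+514D6: 4-byte form → F1 91 93 96.
U+E74E: 3-byte form → EE 9D 8E.
U+C0FD9: 4-byte form → F3 80 BF 99.
U+131FA: 4-byte form → F0 93 87 BA.
U+546B: 3-byte form → E5 91 AB.
U+16BB: 3-byte form → E1 9A BB.
U+1F6B3: 4-byte form → F0 9F 9A B3.
U+A73F7: 4-byte form → F2 A7 8F B7.
Concatenated (29 bytes): F1 91 93 96 EE 9D 8E F3 80 BF 99 F0 93 87 BA E5 91 AB E1 9A BB F0 9F 9A B3 F2 A7 8F B7.

F1 91 93 96 EE 9D 8E F3 80 BF 99 F0 93 87 BA E5 91 AB E1 9A BB F0 9F 9A B3 F2 A7 8F B7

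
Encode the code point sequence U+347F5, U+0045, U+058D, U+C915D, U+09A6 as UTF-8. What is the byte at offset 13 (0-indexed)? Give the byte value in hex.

U+347F5 → 4-byte form F0 B4 9F B5 at offsets 0–3.
U+0045 → 1-byte form 45 at offsets 4–4.
U+058D → 2-byte form D6 8D at offsets 5–6.
U+C915D → 4-byte form F3 89 85 9D at offsets 7–10.
U+09A6 → 3-byte form E0 A6 A6 at offsets 11–13.
Offset 13 falls in char 5's range; it's byte 3 of E0 A6 A6 = 0xA6.

0xA6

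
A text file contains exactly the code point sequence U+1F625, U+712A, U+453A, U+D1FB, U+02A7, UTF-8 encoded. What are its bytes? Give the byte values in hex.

U+1F625: 4-byte form → F0 9F 98 A5.
U+712A: 3-byte form → E7 84 AA.
U+453A: 3-byte form → E4 94 BA.
U+D1FB: 3-byte form → ED 87 BB.
U+02A7: 2-byte form → CA A7.
Concatenated (15 bytes): F0 9F 98 A5 E7 84 AA E4 94 BA ED 87 BB CA A7.

F0 9F 98 A5 E7 84 AA E4 94 BA ED 87 BB CA A7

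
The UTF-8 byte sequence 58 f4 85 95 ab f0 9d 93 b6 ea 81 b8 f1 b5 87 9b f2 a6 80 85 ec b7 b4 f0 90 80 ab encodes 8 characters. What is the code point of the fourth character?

Offset 0: leading byte 0x58 = 01011000 → 1-byte char #1 = 58.
Offset 1: leading byte 0xF4 = 11110100 → 4-byte char #2 = F4 85 95 AB.
Offset 5: leading byte 0xF0 = 11110000 → 4-byte char #3 = F0 9D 93 B6.
Offset 9: leading byte 0xEA = 11101010 → 3-byte char #4 = EA 81 B8.
Leading byte 0xEA = 11101010 matches 1110xxxx → 3-byte sequence.
Byte 1: 0xEA = 11101010, payload 1010 (4 bits).
Byte 2: 0x81 = 10000001 (10xxxxxx ✓), payload 000001.
Byte 3: 0xB8 = 10111000 (10xxxxxx ✓), payload 111000.
Concatenate: 1010000001111000 = 0xA078 (16 bits → U+A078).

U+A078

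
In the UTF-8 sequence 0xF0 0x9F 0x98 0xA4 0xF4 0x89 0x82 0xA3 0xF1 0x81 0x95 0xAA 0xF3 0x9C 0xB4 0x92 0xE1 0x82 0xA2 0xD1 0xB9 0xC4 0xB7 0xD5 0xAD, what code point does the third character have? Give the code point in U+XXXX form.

U+4156A

Offset 0: leading byte 0xF0 = 11110000 → 4-byte char #1 = F0 9F 98 A4.
Offset 4: leading byte 0xF4 = 11110100 → 4-byte char #2 = F4 89 82 A3.
Offset 8: leading byte 0xF1 = 11110001 → 4-byte char #3 = F1 81 95 AA.
Leading byte 0xF1 = 11110001 matches 11110xxx → 4-byte sequence.
Byte 1: 0xF1 = 11110001, payload 001 (3 bits).
Byte 2: 0x81 = 10000001 (10xxxxxx ✓), payload 000001.
Byte 3: 0x95 = 10010101 (10xxxxxx ✓), payload 010101.
Byte 4: 0xAA = 10101010 (10xxxxxx ✓), payload 101010.
Concatenate: 001000001010101101010 = 0x4156A (21 bits → U+4156A).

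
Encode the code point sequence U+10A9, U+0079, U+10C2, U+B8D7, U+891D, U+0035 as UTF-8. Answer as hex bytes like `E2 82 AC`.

E1 82 A9 79 E1 83 82 EB A3 97 E8 A4 9D 35

U+10A9: 3-byte form → E1 82 A9.
U+0079: 1-byte form → 79.
U+10C2: 3-byte form → E1 83 82.
U+B8D7: 3-byte form → EB A3 97.
U+891D: 3-byte form → E8 A4 9D.
U+0035: 1-byte form → 35.
Concatenated (14 bytes): E1 82 A9 79 E1 83 82 EB A3 97 E8 A4 9D 35.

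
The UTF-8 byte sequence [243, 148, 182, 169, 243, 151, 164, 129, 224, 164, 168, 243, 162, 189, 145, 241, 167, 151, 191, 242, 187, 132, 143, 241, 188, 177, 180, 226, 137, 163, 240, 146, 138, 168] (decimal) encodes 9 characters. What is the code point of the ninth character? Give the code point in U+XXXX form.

Offset 0: leading byte 0xF3 = 11110011 → 4-byte char #1 = F3 94 B6 A9.
Offset 4: leading byte 0xF3 = 11110011 → 4-byte char #2 = F3 97 A4 81.
Offset 8: leading byte 0xE0 = 11100000 → 3-byte char #3 = E0 A4 A8.
Offset 11: leading byte 0xF3 = 11110011 → 4-byte char #4 = F3 A2 BD 91.
Offset 15: leading byte 0xF1 = 11110001 → 4-byte char #5 = F1 A7 97 BF.
Offset 19: leading byte 0xF2 = 11110010 → 4-byte char #6 = F2 BB 84 8F.
Offset 23: leading byte 0xF1 = 11110001 → 4-byte char #7 = F1 BC B1 B4.
Offset 27: leading byte 0xE2 = 11100010 → 3-byte char #8 = E2 89 A3.
Offset 30: leading byte 0xF0 = 11110000 → 4-byte char #9 = F0 92 8A A8.
Leading byte 0xF0 = 11110000 matches 11110xxx → 4-byte sequence.
Byte 1: 0xF0 = 11110000, payload 000 (3 bits).
Byte 2: 0x92 = 10010010 (10xxxxxx ✓), payload 010010.
Byte 3: 0x8A = 10001010 (10xxxxxx ✓), payload 001010.
Byte 4: 0xA8 = 10101000 (10xxxxxx ✓), payload 101000.
Concatenate: 000010010001010101000 = 0x122A8 (21 bits → U+122A8).

U+122A8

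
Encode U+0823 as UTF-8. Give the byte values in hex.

E0 A0 A3

U+0823 = 0x823 = 2083 decimal. In range U+0800–U+FFFF → 3-byte form: 1110xxxx 10xxxxxx 10xxxxxx.
Binary (16 bits): 0000100000100011.
Split 4+6+6: 0000 | 100000 | 100011.
Byte 1: 11100000 = 0xE0.
Byte 2: 10100000 = 0xA0.
Byte 3: 10100011 = 0xA3.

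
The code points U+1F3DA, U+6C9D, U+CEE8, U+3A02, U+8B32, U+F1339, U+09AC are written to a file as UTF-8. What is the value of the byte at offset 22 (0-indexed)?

0xAC

U+1F3DA → 4-byte form F0 9F 8F 9A at offsets 0–3.
U+6C9D → 3-byte form E6 B2 9D at offsets 4–6.
U+CEE8 → 3-byte form EC BB A8 at offsets 7–9.
U+3A02 → 3-byte form E3 A8 82 at offsets 10–12.
U+8B32 → 3-byte form E8 AC B2 at offsets 13–15.
U+F1339 → 4-byte form F3 B1 8C B9 at offsets 16–19.
U+09AC → 3-byte form E0 A6 AC at offsets 20–22.
Offset 22 falls in char 7's range; it's byte 3 of E0 A6 AC = 0xAC.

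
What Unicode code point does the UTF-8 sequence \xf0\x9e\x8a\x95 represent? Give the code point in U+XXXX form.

Leading byte 0xF0 = 11110000 matches 11110xxx → 4-byte sequence.
Byte 1: 0xF0 = 11110000, payload 000 (3 bits).
Byte 2: 0x9E = 10011110 (10xxxxxx ✓), payload 011110.
Byte 3: 0x8A = 10001010 (10xxxxxx ✓), payload 001010.
Byte 4: 0x95 = 10010101 (10xxxxxx ✓), payload 010101.
Concatenate: 000011110001010010101 = 0x1E295 (21 bits → U+1E295).

U+1E295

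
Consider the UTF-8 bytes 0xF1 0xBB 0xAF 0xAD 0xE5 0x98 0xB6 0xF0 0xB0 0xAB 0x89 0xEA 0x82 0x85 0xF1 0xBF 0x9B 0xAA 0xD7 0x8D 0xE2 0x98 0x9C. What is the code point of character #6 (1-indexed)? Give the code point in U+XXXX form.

U+05CD

Offset 0: leading byte 0xF1 = 11110001 → 4-byte char #1 = F1 BB AF AD.
Offset 4: leading byte 0xE5 = 11100101 → 3-byte char #2 = E5 98 B6.
Offset 7: leading byte 0xF0 = 11110000 → 4-byte char #3 = F0 B0 AB 89.
Offset 11: leading byte 0xEA = 11101010 → 3-byte char #4 = EA 82 85.
Offset 14: leading byte 0xF1 = 11110001 → 4-byte char #5 = F1 BF 9B AA.
Offset 18: leading byte 0xD7 = 11010111 → 2-byte char #6 = D7 8D.
Leading byte 0xD7 = 11010111 matches 110xxxxx → 2-byte sequence.
Byte 1: 0xD7 = 11010111, payload 10111 (5 bits).
Byte 2: 0x8D = 10001101 (10xxxxxx ✓), payload 001101.
Concatenate: 10111001101 = 0x5CD (11 bits → U+05CD).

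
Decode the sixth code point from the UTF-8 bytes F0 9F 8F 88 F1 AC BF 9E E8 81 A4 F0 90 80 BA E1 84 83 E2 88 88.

Offset 0: leading byte 0xF0 = 11110000 → 4-byte char #1 = F0 9F 8F 88.
Offset 4: leading byte 0xF1 = 11110001 → 4-byte char #2 = F1 AC BF 9E.
Offset 8: leading byte 0xE8 = 11101000 → 3-byte char #3 = E8 81 A4.
Offset 11: leading byte 0xF0 = 11110000 → 4-byte char #4 = F0 90 80 BA.
Offset 15: leading byte 0xE1 = 11100001 → 3-byte char #5 = E1 84 83.
Offset 18: leading byte 0xE2 = 11100010 → 3-byte char #6 = E2 88 88.
Leading byte 0xE2 = 11100010 matches 1110xxxx → 3-byte sequence.
Byte 1: 0xE2 = 11100010, payload 0010 (4 bits).
Byte 2: 0x88 = 10001000 (10xxxxxx ✓), payload 001000.
Byte 3: 0x88 = 10001000 (10xxxxxx ✓), payload 001000.
Concatenate: 0010001000001000 = 0x2208 (16 bits → U+2208).

U+2208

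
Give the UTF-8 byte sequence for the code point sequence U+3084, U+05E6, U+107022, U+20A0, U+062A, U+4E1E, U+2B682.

E3 82 84 D7 A6 F4 87 80 A2 E2 82 A0 D8 AA E4 B8 9E F0 AB 9A 82

U+3084: 3-byte form → E3 82 84.
U+05E6: 2-byte form → D7 A6.
U+107022: 4-byte form → F4 87 80 A2.
U+20A0: 3-byte form → E2 82 A0.
U+062A: 2-byte form → D8 AA.
U+4E1E: 3-byte form → E4 B8 9E.
U+2B682: 4-byte form → F0 AB 9A 82.
Concatenated (21 bytes): E3 82 84 D7 A6 F4 87 80 A2 E2 82 A0 D8 AA E4 B8 9E F0 AB 9A 82.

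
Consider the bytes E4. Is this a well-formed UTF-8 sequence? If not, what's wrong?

Leading byte 0xE4 = 11100100 → 3-byte form, but only 1 byte is present.

invalid (sequence truncated)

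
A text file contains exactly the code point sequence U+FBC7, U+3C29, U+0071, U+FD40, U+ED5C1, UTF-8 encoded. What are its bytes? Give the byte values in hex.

EF AF 87 E3 B0 A9 71 EF B5 80 F3 AD 97 81

U+FBC7: 3-byte form → EF AF 87.
U+3C29: 3-byte form → E3 B0 A9.
U+0071: 1-byte form → 71.
U+FD40: 3-byte form → EF B5 80.
U+ED5C1: 4-byte form → F3 AD 97 81.
Concatenated (14 bytes): EF AF 87 E3 B0 A9 71 EF B5 80 F3 AD 97 81.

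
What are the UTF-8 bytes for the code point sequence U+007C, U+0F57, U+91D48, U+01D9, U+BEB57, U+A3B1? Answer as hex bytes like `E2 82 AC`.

U+007C: 1-byte form → 7C.
U+0F57: 3-byte form → E0 BD 97.
U+91D48: 4-byte form → F2 91 B5 88.
U+01D9: 2-byte form → C7 99.
U+BEB57: 4-byte form → F2 BE AD 97.
U+A3B1: 3-byte form → EA 8E B1.
Concatenated (17 bytes): 7C E0 BD 97 F2 91 B5 88 C7 99 F2 BE AD 97 EA 8E B1.

7C E0 BD 97 F2 91 B5 88 C7 99 F2 BE AD 97 EA 8E B1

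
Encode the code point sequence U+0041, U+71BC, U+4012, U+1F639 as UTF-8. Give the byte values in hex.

41 E7 86 BC E4 80 92 F0 9F 98 B9

U+0041: 1-byte form → 41.
U+71BC: 3-byte form → E7 86 BC.
U+4012: 3-byte form → E4 80 92.
U+1F639: 4-byte form → F0 9F 98 B9.
Concatenated (11 bytes): 41 E7 86 BC E4 80 92 F0 9F 98 B9.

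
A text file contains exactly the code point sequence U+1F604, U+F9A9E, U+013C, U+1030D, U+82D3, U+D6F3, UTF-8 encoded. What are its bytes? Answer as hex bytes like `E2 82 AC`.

F0 9F 98 84 F3 B9 AA 9E C4 BC F0 90 8C 8D E8 8B 93 ED 9B B3

U+1F604: 4-byte form → F0 9F 98 84.
U+F9A9E: 4-byte form → F3 B9 AA 9E.
U+013C: 2-byte form → C4 BC.
U+1030D: 4-byte form → F0 90 8C 8D.
U+82D3: 3-byte form → E8 8B 93.
U+D6F3: 3-byte form → ED 9B B3.
Concatenated (20 bytes): F0 9F 98 84 F3 B9 AA 9E C4 BC F0 90 8C 8D E8 8B 93 ED 9B B3.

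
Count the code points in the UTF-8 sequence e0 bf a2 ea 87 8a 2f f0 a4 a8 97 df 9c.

Byte at offset 0: 0xE0 = 11100000 → 3-byte char (#1). Advance 3.
Byte at offset 3: 0xEA = 11101010 → 3-byte char (#2). Advance 3.
Byte at offset 6: 0x2F = 00101111 → 1-byte char (#3). Advance 1.
Byte at offset 7: 0xF0 = 11110000 → 4-byte char (#4). Advance 4.
Byte at offset 11: 0xDF = 11011111 → 2-byte char (#5). Advance 2.
Reached end at offset 13 after 5 code points.

5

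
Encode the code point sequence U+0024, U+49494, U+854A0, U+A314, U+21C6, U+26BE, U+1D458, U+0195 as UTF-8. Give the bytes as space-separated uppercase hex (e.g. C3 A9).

U+0024: 1-byte form → 24.
U+49494: 4-byte form → F1 89 92 94.
U+854A0: 4-byte form → F2 85 92 A0.
U+A314: 3-byte form → EA 8C 94.
U+21C6: 3-byte form → E2 87 86.
U+26BE: 3-byte form → E2 9A BE.
U+1D458: 4-byte form → F0 9D 91 98.
U+0195: 2-byte form → C6 95.
Concatenated (24 bytes): 24 F1 89 92 94 F2 85 92 A0 EA 8C 94 E2 87 86 E2 9A BE F0 9D 91 98 C6 95.

24 F1 89 92 94 F2 85 92 A0 EA 8C 94 E2 87 86 E2 9A BE F0 9D 91 98 C6 95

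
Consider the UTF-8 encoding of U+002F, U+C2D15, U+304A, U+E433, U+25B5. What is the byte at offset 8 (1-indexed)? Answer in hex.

0x8A

1-indexed offset 8 is 0-indexed offset 7.
U+002F → 1-byte form 2F at offsets 0–0.
U+C2D15 → 4-byte form F3 82 B4 95 at offsets 1–4.
U+304A → 3-byte form E3 81 8A at offsets 5–7.
Offset 7 falls in char 3's range; it's byte 3 of E3 81 8A = 0x8A.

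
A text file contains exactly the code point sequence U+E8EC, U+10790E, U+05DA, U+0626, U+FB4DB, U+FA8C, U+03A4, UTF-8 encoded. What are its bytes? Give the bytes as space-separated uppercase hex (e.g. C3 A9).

EE A3 AC F4 87 A4 8E D7 9A D8 A6 F3 BB 93 9B EF AA 8C CE A4

U+E8EC: 3-byte form → EE A3 AC.
U+10790E: 4-byte form → F4 87 A4 8E.
U+05DA: 2-byte form → D7 9A.
U+0626: 2-byte form → D8 A6.
U+FB4DB: 4-byte form → F3 BB 93 9B.
U+FA8C: 3-byte form → EF AA 8C.
U+03A4: 2-byte form → CE A4.
Concatenated (20 bytes): EE A3 AC F4 87 A4 8E D7 9A D8 A6 F3 BB 93 9B EF AA 8C CE A4.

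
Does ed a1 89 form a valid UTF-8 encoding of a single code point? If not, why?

invalid (encodes a surrogate (U+D800–U+DFFF))

Structurally a 3-byte sequence; payload = 0xD849.
But 0xD849 is in U+D800–U+DFFF, the surrogate range. Surrogates are not Unicode scalar values and are forbidden in UTF-8.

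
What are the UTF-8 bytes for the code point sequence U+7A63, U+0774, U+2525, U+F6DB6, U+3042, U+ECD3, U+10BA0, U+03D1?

E7 A9 A3 DD B4 E2 94 A5 F3 B6 B6 B6 E3 81 82 EE B3 93 F0 90 AE A0 CF 91

U+7A63: 3-byte form → E7 A9 A3.
U+0774: 2-byte form → DD B4.
U+2525: 3-byte form → E2 94 A5.
U+F6DB6: 4-byte form → F3 B6 B6 B6.
U+3042: 3-byte form → E3 81 82.
U+ECD3: 3-byte form → EE B3 93.
U+10BA0: 4-byte form → F0 90 AE A0.
U+03D1: 2-byte form → CF 91.
Concatenated (24 bytes): E7 A9 A3 DD B4 E2 94 A5 F3 B6 B6 B6 E3 81 82 EE B3 93 F0 90 AE A0 CF 91.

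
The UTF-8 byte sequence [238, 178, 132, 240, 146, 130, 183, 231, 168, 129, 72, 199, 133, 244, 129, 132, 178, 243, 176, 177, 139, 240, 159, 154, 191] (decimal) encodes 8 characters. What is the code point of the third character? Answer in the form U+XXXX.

U+7A01

Offset 0: leading byte 0xEE = 11101110 → 3-byte char #1 = EE B2 84.
Offset 3: leading byte 0xF0 = 11110000 → 4-byte char #2 = F0 92 82 B7.
Offset 7: leading byte 0xE7 = 11100111 → 3-byte char #3 = E7 A8 81.
Leading byte 0xE7 = 11100111 matches 1110xxxx → 3-byte sequence.
Byte 1: 0xE7 = 11100111, payload 0111 (4 bits).
Byte 2: 0xA8 = 10101000 (10xxxxxx ✓), payload 101000.
Byte 3: 0x81 = 10000001 (10xxxxxx ✓), payload 000001.
Concatenate: 0111101000000001 = 0x7A01 (16 bits → U+7A01).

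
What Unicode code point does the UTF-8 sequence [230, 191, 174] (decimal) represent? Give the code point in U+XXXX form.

Leading byte 0xE6 = 11100110 matches 1110xxxx → 3-byte sequence.
Byte 1: 0xE6 = 11100110, payload 0110 (4 bits).
Byte 2: 0xBF = 10111111 (10xxxxxx ✓), payload 111111.
Byte 3: 0xAE = 10101110 (10xxxxxx ✓), payload 101110.
Concatenate: 0110111111101110 = 0x6FEE (16 bits → U+6FEE).

U+6FEE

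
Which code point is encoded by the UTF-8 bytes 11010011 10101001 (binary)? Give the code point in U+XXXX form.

Leading byte 0xD3 = 11010011 matches 110xxxxx → 2-byte sequence.
Byte 1: 0xD3 = 11010011, payload 10011 (5 bits).
Byte 2: 0xA9 = 10101001 (10xxxxxx ✓), payload 101001.
Concatenate: 10011101001 = 0x4E9 (11 bits → U+04E9).

U+04E9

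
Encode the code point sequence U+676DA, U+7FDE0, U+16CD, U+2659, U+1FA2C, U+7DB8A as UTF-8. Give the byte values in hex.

F1 A7 9B 9A F1 BF B7 A0 E1 9B 8D E2 99 99 F0 9F A8 AC F1 BD AE 8A

U+676DA: 4-byte form → F1 A7 9B 9A.
U+7FDE0: 4-byte form → F1 BF B7 A0.
U+16CD: 3-byte form → E1 9B 8D.
U+2659: 3-byte form → E2 99 99.
U+1FA2C: 4-byte form → F0 9F A8 AC.
U+7DB8A: 4-byte form → F1 BD AE 8A.
Concatenated (22 bytes): F1 A7 9B 9A F1 BF B7 A0 E1 9B 8D E2 99 99 F0 9F A8 AC F1 BD AE 8A.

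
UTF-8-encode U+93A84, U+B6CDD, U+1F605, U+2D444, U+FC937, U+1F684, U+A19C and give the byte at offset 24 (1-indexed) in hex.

1-indexed offset 24 is 0-indexed offset 23.
U+93A84 → 4-byte form F2 93 AA 84 at offsets 0–3.
U+B6CDD → 4-byte form F2 B6 B3 9D at offsets 4–7.
U+1F605 → 4-byte form F0 9F 98 85 at offsets 8–11.
U+2D444 → 4-byte form F0 AD 91 84 at offsets 12–15.
U+FC937 → 4-byte form F3 BC A4 B7 at offsets 16–19.
U+1F684 → 4-byte form F0 9F 9A 84 at offsets 20–23.
Offset 23 falls in char 6's range; it's byte 4 of F0 9F 9A 84 = 0x84.

0x84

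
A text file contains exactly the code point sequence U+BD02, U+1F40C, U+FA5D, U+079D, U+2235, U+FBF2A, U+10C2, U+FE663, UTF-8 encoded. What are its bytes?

EB B4 82 F0 9F 90 8C EF A9 9D DE 9D E2 88 B5 F3 BB BC AA E1 83 82 F3 BE 99 A3

U+BD02: 3-byte form → EB B4 82.
U+1F40C: 4-byte form → F0 9F 90 8C.
U+FA5D: 3-byte form → EF A9 9D.
U+079D: 2-byte form → DE 9D.
U+2235: 3-byte form → E2 88 B5.
U+FBF2A: 4-byte form → F3 BB BC AA.
U+10C2: 3-byte form → E1 83 82.
U+FE663: 4-byte form → F3 BE 99 A3.
Concatenated (26 bytes): EB B4 82 F0 9F 90 8C EF A9 9D DE 9D E2 88 B5 F3 BB BC AA E1 83 82 F3 BE 99 A3.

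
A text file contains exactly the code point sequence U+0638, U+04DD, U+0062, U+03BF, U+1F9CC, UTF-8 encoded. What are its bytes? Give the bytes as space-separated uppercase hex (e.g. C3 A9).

U+0638: 2-byte form → D8 B8.
U+04DD: 2-byte form → D3 9D.
U+0062: 1-byte form → 62.
U+03BF: 2-byte form → CE BF.
U+1F9CC: 4-byte form → F0 9F A7 8C.
Concatenated (11 bytes): D8 B8 D3 9D 62 CE BF F0 9F A7 8C.

D8 B8 D3 9D 62 CE BF F0 9F A7 8C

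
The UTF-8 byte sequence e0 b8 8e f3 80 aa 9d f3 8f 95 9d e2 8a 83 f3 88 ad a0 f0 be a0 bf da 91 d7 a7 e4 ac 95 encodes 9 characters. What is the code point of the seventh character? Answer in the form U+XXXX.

Offset 0: leading byte 0xE0 = 11100000 → 3-byte char #1 = E0 B8 8E.
Offset 3: leading byte 0xF3 = 11110011 → 4-byte char #2 = F3 80 AA 9D.
Offset 7: leading byte 0xF3 = 11110011 → 4-byte char #3 = F3 8F 95 9D.
Offset 11: leading byte 0xE2 = 11100010 → 3-byte char #4 = E2 8A 83.
Offset 14: leading byte 0xF3 = 11110011 → 4-byte char #5 = F3 88 AD A0.
Offset 18: leading byte 0xF0 = 11110000 → 4-byte char #6 = F0 BE A0 BF.
Offset 22: leading byte 0xDA = 11011010 → 2-byte char #7 = DA 91.
Leading byte 0xDA = 11011010 matches 110xxxxx → 2-byte sequence.
Byte 1: 0xDA = 11011010, payload 11010 (5 bits).
Byte 2: 0x91 = 10010001 (10xxxxxx ✓), payload 010001.
Concatenate: 11010010001 = 0x691 (11 bits → U+0691).

U+0691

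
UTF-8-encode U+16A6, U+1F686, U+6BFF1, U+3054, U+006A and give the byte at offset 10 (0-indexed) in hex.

U+16A6 → 3-byte form E1 9A A6 at offsets 0–2.
U+1F686 → 4-byte form F0 9F 9A 86 at offsets 3–6.
U+6BFF1 → 4-byte form F1 AB BF B1 at offsets 7–10.
Offset 10 falls in char 3's range; it's byte 4 of F1 AB BF B1 = 0xB1.

0xB1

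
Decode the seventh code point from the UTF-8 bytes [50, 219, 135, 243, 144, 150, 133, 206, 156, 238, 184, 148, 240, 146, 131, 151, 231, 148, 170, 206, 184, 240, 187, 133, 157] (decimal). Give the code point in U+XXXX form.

U+752A

Offset 0: leading byte 0x32 = 00110010 → 1-byte char #1 = 32.
Offset 1: leading byte 0xDB = 11011011 → 2-byte char #2 = DB 87.
Offset 3: leading byte 0xF3 = 11110011 → 4-byte char #3 = F3 90 96 85.
Offset 7: leading byte 0xCE = 11001110 → 2-byte char #4 = CE 9C.
Offset 9: leading byte 0xEE = 11101110 → 3-byte char #5 = EE B8 94.
Offset 12: leading byte 0xF0 = 11110000 → 4-byte char #6 = F0 92 83 97.
Offset 16: leading byte 0xE7 = 11100111 → 3-byte char #7 = E7 94 AA.
Leading byte 0xE7 = 11100111 matches 1110xxxx → 3-byte sequence.
Byte 1: 0xE7 = 11100111, payload 0111 (4 bits).
Byte 2: 0x94 = 10010100 (10xxxxxx ✓), payload 010100.
Byte 3: 0xAA = 10101010 (10xxxxxx ✓), payload 101010.
Concatenate: 0111010100101010 = 0x752A (16 bits → U+752A).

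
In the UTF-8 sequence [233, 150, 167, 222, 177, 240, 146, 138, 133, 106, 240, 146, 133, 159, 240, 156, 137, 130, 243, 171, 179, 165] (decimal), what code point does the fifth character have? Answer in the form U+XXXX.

Offset 0: leading byte 0xE9 = 11101001 → 3-byte char #1 = E9 96 A7.
Offset 3: leading byte 0xDE = 11011110 → 2-byte char #2 = DE B1.
Offset 5: leading byte 0xF0 = 11110000 → 4-byte char #3 = F0 92 8A 85.
Offset 9: leading byte 0x6A = 01101010 → 1-byte char #4 = 6A.
Offset 10: leading byte 0xF0 = 11110000 → 4-byte char #5 = F0 92 85 9F.
Leading byte 0xF0 = 11110000 matches 11110xxx → 4-byte sequence.
Byte 1: 0xF0 = 11110000, payload 000 (3 bits).
Byte 2: 0x92 = 10010010 (10xxxxxx ✓), payload 010010.
Byte 3: 0x85 = 10000101 (10xxxxxx ✓), payload 000101.
Byte 4: 0x9F = 10011111 (10xxxxxx ✓), payload 011111.
Concatenate: 000010010000101011111 = 0x1215F (21 bits → U+1215F).

U+1215F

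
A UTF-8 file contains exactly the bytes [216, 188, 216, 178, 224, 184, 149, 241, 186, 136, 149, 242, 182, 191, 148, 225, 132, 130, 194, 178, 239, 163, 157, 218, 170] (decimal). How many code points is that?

9

Byte at offset 0: 0xD8 = 11011000 → 2-byte char (#1). Advance 2.
Byte at offset 2: 0xD8 = 11011000 → 2-byte char (#2). Advance 2.
Byte at offset 4: 0xE0 = 11100000 → 3-byte char (#3). Advance 3.
Byte at offset 7: 0xF1 = 11110001 → 4-byte char (#4). Advance 4.
Byte at offset 11: 0xF2 = 11110010 → 4-byte char (#5). Advance 4.
Byte at offset 15: 0xE1 = 11100001 → 3-byte char (#6). Advance 3.
Byte at offset 18: 0xC2 = 11000010 → 2-byte char (#7). Advance 2.
Byte at offset 20: 0xEF = 11101111 → 3-byte char (#8). Advance 3.
Byte at offset 23: 0xDA = 11011010 → 2-byte char (#9). Advance 2.
Reached end at offset 25 after 9 code points.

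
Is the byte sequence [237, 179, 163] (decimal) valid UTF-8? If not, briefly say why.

Structurally a 3-byte sequence; payload = 0xDCE3.
But 0xDCE3 is in U+D800–U+DFFF, the surrogate range. Surrogates are not Unicode scalar values and are forbidden in UTF-8.

invalid (encodes a surrogate (U+D800–U+DFFF))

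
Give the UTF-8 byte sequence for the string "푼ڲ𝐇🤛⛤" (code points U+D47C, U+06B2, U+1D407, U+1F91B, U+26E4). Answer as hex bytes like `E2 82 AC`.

ED 91 BC DA B2 F0 9D 90 87 F0 9F A4 9B E2 9B A4

U+D47C: 3-byte form → ED 91 BC.
U+06B2: 2-byte form → DA B2.
U+1D407: 4-byte form → F0 9D 90 87.
U+1F91B: 4-byte form → F0 9F A4 9B.
U+26E4: 3-byte form → E2 9B A4.
Concatenated (16 bytes): ED 91 BC DA B2 F0 9D 90 87 F0 9F A4 9B E2 9B A4.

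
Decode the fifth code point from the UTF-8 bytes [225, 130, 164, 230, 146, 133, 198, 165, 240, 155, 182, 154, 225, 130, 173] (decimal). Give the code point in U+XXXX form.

U+10AD

Offset 0: leading byte 0xE1 = 11100001 → 3-byte char #1 = E1 82 A4.
Offset 3: leading byte 0xE6 = 11100110 → 3-byte char #2 = E6 92 85.
Offset 6: leading byte 0xC6 = 11000110 → 2-byte char #3 = C6 A5.
Offset 8: leading byte 0xF0 = 11110000 → 4-byte char #4 = F0 9B B6 9A.
Offset 12: leading byte 0xE1 = 11100001 → 3-byte char #5 = E1 82 AD.
Leading byte 0xE1 = 11100001 matches 1110xxxx → 3-byte sequence.
Byte 1: 0xE1 = 11100001, payload 0001 (4 bits).
Byte 2: 0x82 = 10000010 (10xxxxxx ✓), payload 000010.
Byte 3: 0xAD = 10101101 (10xxxxxx ✓), payload 101101.
Concatenate: 0001000010101101 = 0x10AD (16 bits → U+10AD).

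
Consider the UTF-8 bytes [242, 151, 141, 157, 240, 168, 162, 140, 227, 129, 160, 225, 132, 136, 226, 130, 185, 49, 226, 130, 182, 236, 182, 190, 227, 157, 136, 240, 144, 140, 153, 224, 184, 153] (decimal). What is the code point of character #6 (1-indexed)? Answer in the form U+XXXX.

Offset 0: leading byte 0xF2 = 11110010 → 4-byte char #1 = F2 97 8D 9D.
Offset 4: leading byte 0xF0 = 11110000 → 4-byte char #2 = F0 A8 A2 8C.
Offset 8: leading byte 0xE3 = 11100011 → 3-byte char #3 = E3 81 A0.
Offset 11: leading byte 0xE1 = 11100001 → 3-byte char #4 = E1 84 88.
Offset 14: leading byte 0xE2 = 11100010 → 3-byte char #5 = E2 82 B9.
Offset 17: leading byte 0x31 = 00110001 → 1-byte char #6 = 31.
Leading byte 0x31 = 00110001 matches 0xxxxxxx → 1-byte sequence.
Byte 1: 0x31 = 00110001, payload 0110001 (7 bits).
Concatenate: 0110001 = 0x31 (7 bits → U+0031).

U+0031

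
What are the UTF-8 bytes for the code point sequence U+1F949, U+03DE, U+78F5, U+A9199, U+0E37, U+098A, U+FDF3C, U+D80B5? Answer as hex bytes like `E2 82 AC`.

F0 9F A5 89 CF 9E E7 A3 B5 F2 A9 86 99 E0 B8 B7 E0 A6 8A F3 BD BC BC F3 98 82 B5

U+1F949: 4-byte form → F0 9F A5 89.
U+03DE: 2-byte form → CF 9E.
U+78F5: 3-byte form → E7 A3 B5.
U+A9199: 4-byte form → F2 A9 86 99.
U+0E37: 3-byte form → E0 B8 B7.
U+098A: 3-byte form → E0 A6 8A.
U+FDF3C: 4-byte form → F3 BD BC BC.
U+D80B5: 4-byte form → F3 98 82 B5.
Concatenated (27 bytes): F0 9F A5 89 CF 9E E7 A3 B5 F2 A9 86 99 E0 B8 B7 E0 A6 8A F3 BD BC BC F3 98 82 B5.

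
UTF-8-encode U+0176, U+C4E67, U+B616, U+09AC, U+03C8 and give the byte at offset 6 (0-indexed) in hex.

U+0176 → 2-byte form C5 B6 at offsets 0–1.
U+C4E67 → 4-byte form F3 84 B9 A7 at offsets 2–5.
U+B616 → 3-byte form EB 98 96 at offsets 6–8.
Offset 6 falls in char 3's range; it's byte 1 of EB 98 96 = 0xEB.

0xEB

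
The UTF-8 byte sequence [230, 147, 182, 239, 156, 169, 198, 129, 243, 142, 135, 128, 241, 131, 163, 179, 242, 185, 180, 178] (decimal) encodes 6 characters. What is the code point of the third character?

U+0181

Offset 0: leading byte 0xE6 = 11100110 → 3-byte char #1 = E6 93 B6.
Offset 3: leading byte 0xEF = 11101111 → 3-byte char #2 = EF 9C A9.
Offset 6: leading byte 0xC6 = 11000110 → 2-byte char #3 = C6 81.
Leading byte 0xC6 = 11000110 matches 110xxxxx → 2-byte sequence.
Byte 1: 0xC6 = 11000110, payload 00110 (5 bits).
Byte 2: 0x81 = 10000001 (10xxxxxx ✓), payload 000001.
Concatenate: 00110000001 = 0x181 (11 bits → U+0181).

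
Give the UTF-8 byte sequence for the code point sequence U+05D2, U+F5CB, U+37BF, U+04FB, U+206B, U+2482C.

U+05D2: 2-byte form → D7 92.
U+F5CB: 3-byte form → EF 97 8B.
U+37BF: 3-byte form → E3 9E BF.
U+04FB: 2-byte form → D3 BB.
U+206B: 3-byte form → E2 81 AB.
U+2482C: 4-byte form → F0 A4 A0 AC.
Concatenated (17 bytes): D7 92 EF 97 8B E3 9E BF D3 BB E2 81 AB F0 A4 A0 AC.

D7 92 EF 97 8B E3 9E BF D3 BB E2 81 AB F0 A4 A0 AC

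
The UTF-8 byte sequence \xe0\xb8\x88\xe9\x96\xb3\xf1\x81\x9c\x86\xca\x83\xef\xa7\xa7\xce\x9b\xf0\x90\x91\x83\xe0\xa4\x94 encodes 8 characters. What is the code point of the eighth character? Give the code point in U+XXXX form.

Offset 0: leading byte 0xE0 = 11100000 → 3-byte char #1 = E0 B8 88.
Offset 3: leading byte 0xE9 = 11101001 → 3-byte char #2 = E9 96 B3.
Offset 6: leading byte 0xF1 = 11110001 → 4-byte char #3 = F1 81 9C 86.
Offset 10: leading byte 0xCA = 11001010 → 2-byte char #4 = CA 83.
Offset 12: leading byte 0xEF = 11101111 → 3-byte char #5 = EF A7 A7.
Offset 15: leading byte 0xCE = 11001110 → 2-byte char #6 = CE 9B.
Offset 17: leading byte 0xF0 = 11110000 → 4-byte char #7 = F0 90 91 83.
Offset 21: leading byte 0xE0 = 11100000 → 3-byte char #8 = E0 A4 94.
Leading byte 0xE0 = 11100000 matches 1110xxxx → 3-byte sequence.
Byte 1: 0xE0 = 11100000, payload 0000 (4 bits).
Byte 2: 0xA4 = 10100100 (10xxxxxx ✓), payload 100100.
Byte 3: 0x94 = 10010100 (10xxxxxx ✓), payload 010100.
Concatenate: 0000100100010100 = 0x914 (16 bits → U+0914).

U+0914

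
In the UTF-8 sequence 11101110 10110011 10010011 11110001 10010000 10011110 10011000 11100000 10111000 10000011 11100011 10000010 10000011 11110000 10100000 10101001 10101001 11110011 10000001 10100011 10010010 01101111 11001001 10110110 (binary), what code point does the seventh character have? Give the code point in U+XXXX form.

U+006F

Offset 0: leading byte 0xEE = 11101110 → 3-byte char #1 = EE B3 93.
Offset 3: leading byte 0xF1 = 11110001 → 4-byte char #2 = F1 90 9E 98.
Offset 7: leading byte 0xE0 = 11100000 → 3-byte char #3 = E0 B8 83.
Offset 10: leading byte 0xE3 = 11100011 → 3-byte char #4 = E3 82 83.
Offset 13: leading byte 0xF0 = 11110000 → 4-byte char #5 = F0 A0 A9 A9.
Offset 17: leading byte 0xF3 = 11110011 → 4-byte char #6 = F3 81 A3 92.
Offset 21: leading byte 0x6F = 01101111 → 1-byte char #7 = 6F.
Leading byte 0x6F = 01101111 matches 0xxxxxxx → 1-byte sequence.
Byte 1: 0x6F = 01101111, payload 1101111 (7 bits).
Concatenate: 1101111 = 0x6F (7 bits → U+006F).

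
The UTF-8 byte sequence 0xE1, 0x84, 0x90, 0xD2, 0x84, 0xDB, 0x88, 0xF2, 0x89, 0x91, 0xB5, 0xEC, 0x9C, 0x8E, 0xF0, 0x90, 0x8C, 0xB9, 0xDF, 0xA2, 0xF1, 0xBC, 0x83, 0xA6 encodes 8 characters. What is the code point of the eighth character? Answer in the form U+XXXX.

U+7C0E6

Offset 0: leading byte 0xE1 = 11100001 → 3-byte char #1 = E1 84 90.
Offset 3: leading byte 0xD2 = 11010010 → 2-byte char #2 = D2 84.
Offset 5: leading byte 0xDB = 11011011 → 2-byte char #3 = DB 88.
Offset 7: leading byte 0xF2 = 11110010 → 4-byte char #4 = F2 89 91 B5.
Offset 11: leading byte 0xEC = 11101100 → 3-byte char #5 = EC 9C 8E.
Offset 14: leading byte 0xF0 = 11110000 → 4-byte char #6 = F0 90 8C B9.
Offset 18: leading byte 0xDF = 11011111 → 2-byte char #7 = DF A2.
Offset 20: leading byte 0xF1 = 11110001 → 4-byte char #8 = F1 BC 83 A6.
Leading byte 0xF1 = 11110001 matches 11110xxx → 4-byte sequence.
Byte 1: 0xF1 = 11110001, payload 001 (3 bits).
Byte 2: 0xBC = 10111100 (10xxxxxx ✓), payload 111100.
Byte 3: 0x83 = 10000011 (10xxxxxx ✓), payload 000011.
Byte 4: 0xA6 = 10100110 (10xxxxxx ✓), payload 100110.
Concatenate: 001111100000011100110 = 0x7C0E6 (21 bits → U+7C0E6).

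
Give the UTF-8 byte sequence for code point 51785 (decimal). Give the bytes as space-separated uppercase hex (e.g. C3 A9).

EC A9 89

U+CA49 = 0xCA49 = 51785 decimal. In range U+0800–U+FFFF → 3-byte form: 1110xxxx 10xxxxxx 10xxxxxx.
Binary (16 bits): 1100101001001001.
Split 4+6+6: 1100 | 101001 | 001001.
Byte 1: 11101100 = 0xEC.
Byte 2: 10101001 = 0xA9.
Byte 3: 10001001 = 0x89.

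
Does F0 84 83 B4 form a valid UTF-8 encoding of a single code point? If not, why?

Leading byte 0xF0 = 11110000 → 4-byte form.
Continuation bytes all match 10xxxxxx. Payload decodes to 0x40F4.
But 0x40F4 < 0x10000, the minimum for a 4-byte sequence — this is an overlong encoding.

invalid (overlong encoding)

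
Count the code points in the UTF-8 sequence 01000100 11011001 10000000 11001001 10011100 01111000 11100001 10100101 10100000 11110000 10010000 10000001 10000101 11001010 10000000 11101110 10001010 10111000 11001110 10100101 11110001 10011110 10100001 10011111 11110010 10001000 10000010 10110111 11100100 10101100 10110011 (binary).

Byte at offset 0: 0x44 = 01000100 → 1-byte char (#1). Advance 1.
Byte at offset 1: 0xD9 = 11011001 → 2-byte char (#2). Advance 2.
Byte at offset 3: 0xC9 = 11001001 → 2-byte char (#3). Advance 2.
Byte at offset 5: 0x78 = 01111000 → 1-byte char (#4). Advance 1.
Byte at offset 6: 0xE1 = 11100001 → 3-byte char (#5). Advance 3.
Byte at offset 9: 0xF0 = 11110000 → 4-byte char (#6). Advance 4.
Byte at offset 13: 0xCA = 11001010 → 2-byte char (#7). Advance 2.
Byte at offset 15: 0xEE = 11101110 → 3-byte char (#8). Advance 3.
Byte at offset 18: 0xCE = 11001110 → 2-byte char (#9). Advance 2.
Byte at offset 20: 0xF1 = 11110001 → 4-byte char (#10). Advance 4.
Byte at offset 24: 0xF2 = 11110010 → 4-byte char (#11). Advance 4.
Byte at offset 28: 0xE4 = 11100100 → 3-byte char (#12). Advance 3.
Reached end at offset 31 after 12 code points.

12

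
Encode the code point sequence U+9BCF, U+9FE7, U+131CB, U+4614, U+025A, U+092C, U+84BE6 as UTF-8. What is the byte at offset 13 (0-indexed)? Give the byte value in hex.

U+9BCF → 3-byte form E9 AF 8F at offsets 0–2.
U+9FE7 → 3-byte form E9 BF A7 at offsets 3–5.
U+131CB → 4-byte form F0 93 87 8B at offsets 6–9.
U+4614 → 3-byte form E4 98 94 at offsets 10–12.
U+025A → 2-byte form C9 9A at offsets 13–14.
Offset 13 falls in char 5's range; it's byte 1 of C9 9A = 0xC9.

0xC9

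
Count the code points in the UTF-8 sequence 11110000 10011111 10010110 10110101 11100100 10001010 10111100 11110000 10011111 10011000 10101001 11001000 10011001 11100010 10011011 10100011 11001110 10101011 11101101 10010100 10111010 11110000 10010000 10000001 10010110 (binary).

Byte at offset 0: 0xF0 = 11110000 → 4-byte char (#1). Advance 4.
Byte at offset 4: 0xE4 = 11100100 → 3-byte char (#2). Advance 3.
Byte at offset 7: 0xF0 = 11110000 → 4-byte char (#3). Advance 4.
Byte at offset 11: 0xC8 = 11001000 → 2-byte char (#4). Advance 2.
Byte at offset 13: 0xE2 = 11100010 → 3-byte char (#5). Advance 3.
Byte at offset 16: 0xCE = 11001110 → 2-byte char (#6). Advance 2.
Byte at offset 18: 0xED = 11101101 → 3-byte char (#7). Advance 3.
Byte at offset 21: 0xF0 = 11110000 → 4-byte char (#8). Advance 4.
Reached end at offset 25 after 8 code points.

8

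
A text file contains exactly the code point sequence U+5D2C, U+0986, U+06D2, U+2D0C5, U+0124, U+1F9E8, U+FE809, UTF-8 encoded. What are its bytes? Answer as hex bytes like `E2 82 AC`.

E5 B4 AC E0 A6 86 DB 92 F0 AD 83 85 C4 A4 F0 9F A7 A8 F3 BE A0 89

U+5D2C: 3-byte form → E5 B4 AC.
U+0986: 3-byte form → E0 A6 86.
U+06D2: 2-byte form → DB 92.
U+2D0C5: 4-byte form → F0 AD 83 85.
U+0124: 2-byte form → C4 A4.
U+1F9E8: 4-byte form → F0 9F A7 A8.
U+FE809: 4-byte form → F3 BE A0 89.
Concatenated (22 bytes): E5 B4 AC E0 A6 86 DB 92 F0 AD 83 85 C4 A4 F0 9F A7 A8 F3 BE A0 89.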